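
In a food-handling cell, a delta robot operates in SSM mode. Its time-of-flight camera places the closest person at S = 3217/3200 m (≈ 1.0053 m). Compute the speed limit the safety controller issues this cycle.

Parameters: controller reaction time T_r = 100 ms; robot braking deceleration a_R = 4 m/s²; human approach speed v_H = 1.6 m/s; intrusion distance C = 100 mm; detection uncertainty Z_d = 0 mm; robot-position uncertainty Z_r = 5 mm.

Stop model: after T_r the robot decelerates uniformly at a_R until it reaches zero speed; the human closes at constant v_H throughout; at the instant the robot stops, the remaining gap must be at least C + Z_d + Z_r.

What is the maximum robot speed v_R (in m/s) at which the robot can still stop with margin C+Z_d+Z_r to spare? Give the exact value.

v_R_max = 23/20 m/s = 1.1500 m/s

collect terms ⇒ (1/8)·v_R² + (1/2)·v_R + (-2369/3200) = 0
  disc = (1/2)² − 4·(1/8)·(-2369/3200) = 3969/6400 ; √disc = 63/80
  v_R = (−(1/2) + 63/80) / (2·(1/8)) = 23/20 m/s
check:
braking lasts T_s = (23/20)/4 = 0.2875 s
reaction-phase robot travel = 1.1500·0.1000 = 0.1150 m
robot under decel: 1.1500²/(2·4.0000) = 0.1653 m
human over T_r+T_s: 1.6000·(0.1000+0.2875) = 0.6200 m
margins: 0.1000+0.0000+0.0050 = 0.1050 m
sum ≈ 0.1150+0.1653+0.6200+0.1050 ≈ 1.0053 m = S ✓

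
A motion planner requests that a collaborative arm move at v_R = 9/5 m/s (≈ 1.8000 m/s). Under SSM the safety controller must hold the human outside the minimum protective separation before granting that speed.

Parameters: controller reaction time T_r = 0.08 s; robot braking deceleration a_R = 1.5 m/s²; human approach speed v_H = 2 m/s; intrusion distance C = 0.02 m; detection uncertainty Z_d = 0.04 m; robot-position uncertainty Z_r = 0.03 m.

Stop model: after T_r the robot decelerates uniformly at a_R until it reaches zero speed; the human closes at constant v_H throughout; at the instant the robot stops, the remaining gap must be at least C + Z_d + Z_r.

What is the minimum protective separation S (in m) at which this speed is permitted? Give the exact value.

stop time T_s = (9/5)/(3/2) = 1.2000 s
reaction-phase robot travel = 1.8000·0.0800 = 0.1440 m
robot under decel: 1.8000²/(2·1.5000) = 1.0800 m
human closes 2.0000·1.2800 = 2.5600 m
C+Z_d+Z_r = 0.0200+0.0400+0.0300 = 0.0900 m
S_min ≈ 0.1440+1.0800+2.5600+0.0900  ⇒  S_min = 1937/500 m

S_min = 1937/500 m = 3.8740 m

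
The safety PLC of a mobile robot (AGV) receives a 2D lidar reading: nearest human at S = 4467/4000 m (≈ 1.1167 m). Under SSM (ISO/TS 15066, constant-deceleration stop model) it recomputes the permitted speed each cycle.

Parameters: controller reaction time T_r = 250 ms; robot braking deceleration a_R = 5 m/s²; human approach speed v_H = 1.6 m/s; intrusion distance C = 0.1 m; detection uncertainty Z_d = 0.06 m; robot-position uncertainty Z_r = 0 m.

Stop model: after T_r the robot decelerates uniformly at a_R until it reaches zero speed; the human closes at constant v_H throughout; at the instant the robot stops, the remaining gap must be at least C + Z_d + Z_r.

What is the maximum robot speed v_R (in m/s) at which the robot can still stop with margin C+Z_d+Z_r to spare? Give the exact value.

at the boundary: (1/10)·v² + (57/100)·v + (-2227/4000) = 0
  disc = (57/100)² − 4·(1/10)·(-2227/4000) = 1369/2500 ; √disc = 37/50
  v_R = (−(57/100) + 37/50) / (2·(1/10)) = 17/20 m/s
check:
stop time T_s = (17/20)/5 = 0.1700 s
reaction-phase robot travel = 0.8500·0.2500 = 0.2125 m
braking distance = 0.8500²/(2·5.0000) = 0.0722 m
human closes 1.6000·0.4200 = 0.6720 m
residual clearance needed = 0.1000+0.0600+0.0000 = 0.1600 m
sum ≈ 0.2125+0.0722+0.6720+0.1600 ≈ 1.1167 m = S ✓

v_R_max = 17/20 m/s = 0.8500 m/s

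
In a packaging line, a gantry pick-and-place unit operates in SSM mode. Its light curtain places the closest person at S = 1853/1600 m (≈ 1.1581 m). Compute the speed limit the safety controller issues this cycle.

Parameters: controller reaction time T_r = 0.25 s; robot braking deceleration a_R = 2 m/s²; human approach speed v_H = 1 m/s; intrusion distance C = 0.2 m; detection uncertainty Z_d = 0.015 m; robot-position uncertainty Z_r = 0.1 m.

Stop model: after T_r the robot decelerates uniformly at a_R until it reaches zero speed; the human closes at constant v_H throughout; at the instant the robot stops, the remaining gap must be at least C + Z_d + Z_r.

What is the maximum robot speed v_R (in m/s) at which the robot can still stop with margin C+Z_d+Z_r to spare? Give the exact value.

v_R_max = 13/20 m/s = 0.6500 m/s

collect terms ⇒ (1/4)·v_R² + (3/4)·v_R + (-949/1600) = 0
  disc = (3/4)² − 4·(1/4)·(-949/1600) = 1849/1600 ; √disc = 43/40
  v_R = (−(3/4) + 43/40) / (2·(1/4)) = 13/20 m/s
check:
braking lasts T_s = (13/20)/2 = 0.3250 s
reaction-phase robot travel = 0.6500·0.2500 = 0.1625 m
braking distance = 0.6500²/(2·2.0000) = 0.1056 m
person approaches 1.0000·(0.2500+0.3250) = 0.5750 m
C+Z_d+Z_r = 0.2000+0.0150+0.1000 = 0.3150 m
sum ≈ 0.1625+0.1056+0.5750+0.3150 ≈ 1.1581 m = S ✓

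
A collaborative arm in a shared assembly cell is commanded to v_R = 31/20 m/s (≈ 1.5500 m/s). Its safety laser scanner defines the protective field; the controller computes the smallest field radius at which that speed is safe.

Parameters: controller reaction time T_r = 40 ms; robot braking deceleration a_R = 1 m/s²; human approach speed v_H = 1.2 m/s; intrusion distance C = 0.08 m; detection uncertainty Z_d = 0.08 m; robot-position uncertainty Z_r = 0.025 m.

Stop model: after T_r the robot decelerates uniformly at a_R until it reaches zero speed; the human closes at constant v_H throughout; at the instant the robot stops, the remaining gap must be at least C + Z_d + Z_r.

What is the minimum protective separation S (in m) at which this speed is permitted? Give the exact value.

T_s = v_R/a_R = (31/20)/1 = 1.5500 s
robot covers v_R·T_r = 1.5500·0.0400 = 0.0620 m before braking
robot covers 1.5500·1.5500 − ½·1.0000·1.5500² = 1.2012 m while stopping
human closes 1.2000·1.5900 = 1.9080 m
C+Z_d+Z_r = 0.0800+0.0800+0.0250 = 0.1850 m
S_min ≈ 0.0620+1.2012+1.9080+0.1850  ⇒  S_min = 537/160 m

S_min = 537/160 m = 3.3563 m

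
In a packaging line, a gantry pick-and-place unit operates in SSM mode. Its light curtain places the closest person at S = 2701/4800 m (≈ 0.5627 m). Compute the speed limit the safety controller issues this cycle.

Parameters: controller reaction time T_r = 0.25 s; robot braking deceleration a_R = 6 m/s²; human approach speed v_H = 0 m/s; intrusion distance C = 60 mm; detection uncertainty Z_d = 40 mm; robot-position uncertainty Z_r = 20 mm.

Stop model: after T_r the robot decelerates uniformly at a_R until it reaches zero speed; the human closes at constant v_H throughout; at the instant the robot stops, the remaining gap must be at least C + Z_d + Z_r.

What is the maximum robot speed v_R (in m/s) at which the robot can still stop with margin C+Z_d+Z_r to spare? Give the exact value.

quadratic (1/12)·v² + (1/4)·v + (-85/192) = 0
  disc = (1/4)² − 4·(1/12)·(-85/192) = 121/576 ; √disc = 11/24
  v_R = (−(1/4) + 11/24) / (2·(1/12)) = 5/4 m/s
check:
T_s = v_R/a_R = (5/4)/6 = 0.2083 s
robot covers v_R·T_r = 1.2500·0.2500 = 0.3125 m before braking
robot covers 1.2500·0.2083 − ½·6.0000·0.2083² = 0.1302 m while stopping
human closes 0.0000·0.4583 = 0.0000 m
margins: 0.0600+0.0400+0.0200 = 0.1200 m
sum ≈ 0.3125+0.1302+0.0000+0.1200 ≈ 0.5627 m = S ✓

v_R_max = 5/4 m/s = 1.2500 m/s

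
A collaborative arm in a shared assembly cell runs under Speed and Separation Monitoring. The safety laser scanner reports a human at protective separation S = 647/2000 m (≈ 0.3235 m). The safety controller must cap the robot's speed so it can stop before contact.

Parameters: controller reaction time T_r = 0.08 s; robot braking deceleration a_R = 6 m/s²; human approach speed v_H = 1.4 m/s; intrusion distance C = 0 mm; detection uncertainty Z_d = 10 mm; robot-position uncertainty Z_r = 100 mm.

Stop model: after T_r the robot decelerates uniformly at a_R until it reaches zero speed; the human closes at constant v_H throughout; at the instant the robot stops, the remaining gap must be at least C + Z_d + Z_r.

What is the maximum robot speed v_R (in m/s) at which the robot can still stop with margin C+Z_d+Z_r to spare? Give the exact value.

quadratic (1/12)·v² + (47/150)·v + (-203/2000) = 0
  disc = (47/150)² − 4·(1/12)·(-203/2000) = 11881/90000 ; √disc = 109/300
  v_R = (−(47/150) + 109/300) / (2·(1/12)) = 3/10 m/s
check:
stop time T_s = (3/10)/6 = 0.0500 s
reaction-phase robot travel = 0.3000·0.0800 = 0.0240 m
braking distance = 0.3000²/(2·6.0000) = 0.0075 m
human closes 1.4000·0.1300 = 0.1820 m
C+Z_d+Z_r = 0.0000+0.0100+0.1000 = 0.1100 m
sum ≈ 0.0240+0.0075+0.1820+0.1100 ≈ 0.3235 m = S ✓

v_R_max = 3/10 m/s = 0.3000 m/s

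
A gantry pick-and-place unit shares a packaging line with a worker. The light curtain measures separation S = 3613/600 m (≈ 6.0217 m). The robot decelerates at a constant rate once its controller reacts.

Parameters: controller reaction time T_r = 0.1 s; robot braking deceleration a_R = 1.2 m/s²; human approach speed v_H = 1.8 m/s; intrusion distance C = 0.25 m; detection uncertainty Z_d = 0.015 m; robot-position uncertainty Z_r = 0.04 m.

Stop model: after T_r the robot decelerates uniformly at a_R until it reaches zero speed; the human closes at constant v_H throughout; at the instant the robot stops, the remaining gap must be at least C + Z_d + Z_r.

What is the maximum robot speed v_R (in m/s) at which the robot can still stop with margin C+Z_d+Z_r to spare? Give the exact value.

v_R_max = 11/5 m/s = 2.2000 m/s

collect terms ⇒ (5/12)·v_R² + (8/5)·v_R + (-1661/300) = 0
  disc = (8/5)² − 4·(5/12)·(-1661/300) = 10609/900 ; √disc = 103/30
  v_R = (−(8/5) + 103/30) / (2·(5/12)) = 11/5 m/s
check:
braking lasts T_s = (11/5)/(6/5) = 1.8333 s
reaction-phase robot travel = 2.2000·0.1000 = 0.2200 m
robot under decel: 2.2000²/(2·1.2000) = 2.0167 m
human closes 1.8000·1.9333 = 3.4800 m
residual clearance needed = 0.2500+0.0150+0.0400 = 0.3050 m
sum ≈ 0.2200+2.0167+3.4800+0.3050 ≈ 6.0217 m = S ✓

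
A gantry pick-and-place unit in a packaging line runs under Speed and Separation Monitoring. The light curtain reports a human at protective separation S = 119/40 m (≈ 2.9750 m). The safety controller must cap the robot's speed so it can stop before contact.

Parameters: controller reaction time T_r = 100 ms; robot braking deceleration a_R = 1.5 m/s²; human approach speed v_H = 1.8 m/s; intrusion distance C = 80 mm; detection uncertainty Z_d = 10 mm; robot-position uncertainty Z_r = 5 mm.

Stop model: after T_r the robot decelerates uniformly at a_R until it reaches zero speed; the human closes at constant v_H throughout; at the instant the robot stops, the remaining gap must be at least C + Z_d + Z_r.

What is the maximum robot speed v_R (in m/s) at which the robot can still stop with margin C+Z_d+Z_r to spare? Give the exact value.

v_R_max = 3/2 m/s = 1.5000 m/s

quadratic (1/3)·v² + (13/10)·v + (-27/10) = 0
  disc = (13/10)² − 4·(1/3)·(-27/10) = 529/100 ; √disc = 23/10
  v_R = (−(13/10) + 23/10) / (2·(1/3)) = 3/2 m/s
check:
stop time T_s = (3/2)/(3/2) = 1.0000 s
robot covers v_R·T_r = 1.5000·0.1000 = 0.1500 m before braking
braking distance = 1.5000²/(2·1.5000) = 0.7500 m
person approaches 1.8000·(0.1000+1.0000) = 1.9800 m
residual clearance needed = 0.0800+0.0100+0.0050 = 0.0950 m
sum ≈ 0.1500+0.7500+1.9800+0.0950 ≈ 2.9750 m = S ✓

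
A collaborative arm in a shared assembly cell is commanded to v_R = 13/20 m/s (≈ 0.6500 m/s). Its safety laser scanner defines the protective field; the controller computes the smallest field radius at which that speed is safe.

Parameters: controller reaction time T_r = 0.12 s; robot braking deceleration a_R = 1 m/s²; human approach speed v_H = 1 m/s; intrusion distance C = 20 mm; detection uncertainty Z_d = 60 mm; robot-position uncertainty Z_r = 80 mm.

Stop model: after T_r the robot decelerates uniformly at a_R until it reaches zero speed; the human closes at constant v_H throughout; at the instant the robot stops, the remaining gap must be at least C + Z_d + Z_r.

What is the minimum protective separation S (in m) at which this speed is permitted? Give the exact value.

stop time T_s = (13/20)/1 = 0.6500 s
robot covers v_R·T_r = 0.6500·0.1200 = 0.0780 m before braking
braking distance = 0.6500²/(2·1.0000) = 0.2112 m
human over T_r+T_s: 1.0000·(0.1200+0.6500) = 0.7700 m
residual clearance needed = 0.0200+0.0600+0.0800 = 0.1600 m
S_min ≈ 0.0780+0.2112+0.7700+0.1600  ⇒  S_min = 4877/4000 m

S_min = 4877/4000 m = 1.2192 m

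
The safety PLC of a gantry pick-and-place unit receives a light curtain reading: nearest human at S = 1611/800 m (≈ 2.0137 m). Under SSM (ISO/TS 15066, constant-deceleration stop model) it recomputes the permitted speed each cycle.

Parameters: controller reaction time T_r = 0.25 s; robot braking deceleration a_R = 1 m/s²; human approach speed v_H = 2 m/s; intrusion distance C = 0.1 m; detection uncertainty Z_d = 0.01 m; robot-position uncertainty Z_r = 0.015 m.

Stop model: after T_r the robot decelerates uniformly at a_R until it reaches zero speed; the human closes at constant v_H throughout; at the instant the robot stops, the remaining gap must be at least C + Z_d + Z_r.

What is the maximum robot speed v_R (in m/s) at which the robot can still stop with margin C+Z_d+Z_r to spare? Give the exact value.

v_R_max = 11/20 m/s = 0.5500 m/s

quadratic (1/2)·v² + (9/4)·v + (-1111/800) = 0
  disc = (9/4)² − 4·(1/2)·(-1111/800) = 196/25 ; √disc = 14/5
  v_R = (−(9/4) + 14/5) / (2·(1/2)) = 11/20 m/s
check:
T_s = v_R/a_R = (11/20)/1 = 0.5500 s
reaction-phase robot travel = 0.5500·0.2500 = 0.1375 m
braking distance = 0.5500²/(2·1.0000) = 0.1512 m
human closes 2.0000·0.8000 = 1.6000 m
residual clearance needed = 0.1000+0.0100+0.0150 = 0.1250 m
sum ≈ 0.1375+0.1512+1.6000+0.1250 ≈ 2.0137 m = S ✓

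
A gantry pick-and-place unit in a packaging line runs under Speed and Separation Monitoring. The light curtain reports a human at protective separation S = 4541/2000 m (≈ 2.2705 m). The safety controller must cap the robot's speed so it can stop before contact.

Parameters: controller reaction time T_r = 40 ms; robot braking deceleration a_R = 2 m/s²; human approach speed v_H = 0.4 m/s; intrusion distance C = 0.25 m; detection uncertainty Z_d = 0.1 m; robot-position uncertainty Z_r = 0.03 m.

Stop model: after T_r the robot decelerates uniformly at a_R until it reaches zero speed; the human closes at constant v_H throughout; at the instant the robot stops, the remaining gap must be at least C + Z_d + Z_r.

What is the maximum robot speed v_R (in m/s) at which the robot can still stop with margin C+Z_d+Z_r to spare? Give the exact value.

v_R_max = 23/10 m/s = 2.3000 m/s

quadratic (1/4)·v² + (6/25)·v + (-3749/2000) = 0
  disc = (6/25)² − 4·(1/4)·(-3749/2000) = 19321/10000 ; √disc = 139/100
  v_R = (−(6/25) + 139/100) / (2·(1/4)) = 23/10 m/s
check:
T_s = v_R/a_R = (23/10)/2 = 1.1500 s
reaction-phase robot travel = 2.3000·0.0400 = 0.0920 m
robot under decel: 2.3000²/(2·2.0000) = 1.3225 m
person approaches 0.4000·(0.0400+1.1500) = 0.4760 m
residual clearance needed = 0.2500+0.1000+0.0300 = 0.3800 m
sum ≈ 0.0920+1.3225+0.4760+0.3800 ≈ 2.2705 m = S ✓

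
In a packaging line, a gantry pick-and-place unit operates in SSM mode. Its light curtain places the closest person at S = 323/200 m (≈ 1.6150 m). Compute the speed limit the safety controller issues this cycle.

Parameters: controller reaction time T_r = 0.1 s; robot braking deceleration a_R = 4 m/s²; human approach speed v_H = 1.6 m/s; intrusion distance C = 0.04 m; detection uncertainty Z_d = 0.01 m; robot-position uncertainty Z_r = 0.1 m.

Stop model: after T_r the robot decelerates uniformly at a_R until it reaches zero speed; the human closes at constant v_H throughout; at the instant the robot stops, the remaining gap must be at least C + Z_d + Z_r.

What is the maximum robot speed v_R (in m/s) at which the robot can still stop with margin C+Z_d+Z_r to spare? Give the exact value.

v_R_max = 9/5 m/s = 1.8000 m/s

quadratic (1/8)·v² + (1/2)·v + (-261/200) = 0
  disc = (1/2)² − 4·(1/8)·(-261/200) = 361/400 ; √disc = 19/20
  v_R = (−(1/2) + 19/20) / (2·(1/8)) = 9/5 m/s
check:
braking lasts T_s = (9/5)/4 = 0.4500 s
robot covers v_R·T_r = 1.8000·0.1000 = 0.1800 m before braking
robot covers 1.8000·0.4500 − ½·4.0000·0.4500² = 0.4050 m while stopping
human closes 1.6000·0.5500 = 0.8800 m
margins: 0.0400+0.0100+0.1000 = 0.1500 m
sum ≈ 0.1800+0.4050+0.8800+0.1500 ≈ 1.6150 m = S ✓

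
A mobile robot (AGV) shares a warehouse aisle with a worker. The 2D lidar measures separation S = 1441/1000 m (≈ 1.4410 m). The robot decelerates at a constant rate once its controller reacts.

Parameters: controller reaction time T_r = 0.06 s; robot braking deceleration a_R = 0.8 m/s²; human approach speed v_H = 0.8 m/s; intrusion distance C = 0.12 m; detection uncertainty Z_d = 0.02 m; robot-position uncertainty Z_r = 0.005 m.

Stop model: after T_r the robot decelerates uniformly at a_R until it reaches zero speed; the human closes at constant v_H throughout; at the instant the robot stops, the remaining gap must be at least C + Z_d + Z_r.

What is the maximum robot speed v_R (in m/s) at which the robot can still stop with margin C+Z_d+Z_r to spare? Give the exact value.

v_R_max = 4/5 m/s = 0.8000 m/s

quadratic (5/8)·v² + (53/50)·v + (-156/125) = 0
  disc = (53/50)² − 4·(5/8)·(-156/125) = 10609/2500 ; √disc = 103/50
  v_R = (−(53/50) + 103/50) / (2·(5/8)) = 4/5 m/s
check:
stop time T_s = (4/5)/(4/5) = 1.0000 s
robot in T_r: 0.8000·0.0600 = 0.0480 m
robot covers 0.8000·1.0000 − ½·0.8000·1.0000² = 0.4000 m while stopping
human over T_r+T_s: 0.8000·(0.0600+1.0000) = 0.8480 m
margins: 0.1200+0.0200+0.0050 = 0.1450 m
sum ≈ 0.0480+0.4000+0.8480+0.1450 ≈ 1.4410 m = S ✓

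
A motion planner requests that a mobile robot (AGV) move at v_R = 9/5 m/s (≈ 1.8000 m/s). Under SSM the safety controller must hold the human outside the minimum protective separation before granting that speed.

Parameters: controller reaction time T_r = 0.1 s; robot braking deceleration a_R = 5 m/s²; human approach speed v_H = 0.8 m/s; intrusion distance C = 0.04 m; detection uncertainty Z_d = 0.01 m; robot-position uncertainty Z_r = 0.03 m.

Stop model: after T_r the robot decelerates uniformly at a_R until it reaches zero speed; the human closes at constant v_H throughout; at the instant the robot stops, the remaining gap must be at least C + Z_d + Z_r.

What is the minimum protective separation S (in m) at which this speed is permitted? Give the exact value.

S_min = 119/125 m = 0.9520 m

braking lasts T_s = (9/5)/5 = 0.3600 s
robot in T_r: 1.8000·0.1000 = 0.1800 m
robot covers 1.8000·0.3600 − ½·5.0000·0.3600² = 0.3240 m while stopping
human closes 0.8000·0.4600 = 0.3680 m
C+Z_d+Z_r = 0.0400+0.0100+0.0300 = 0.0800 m
S_min ≈ 0.1800+0.3240+0.3680+0.0800  ⇒  S_min = 119/125 m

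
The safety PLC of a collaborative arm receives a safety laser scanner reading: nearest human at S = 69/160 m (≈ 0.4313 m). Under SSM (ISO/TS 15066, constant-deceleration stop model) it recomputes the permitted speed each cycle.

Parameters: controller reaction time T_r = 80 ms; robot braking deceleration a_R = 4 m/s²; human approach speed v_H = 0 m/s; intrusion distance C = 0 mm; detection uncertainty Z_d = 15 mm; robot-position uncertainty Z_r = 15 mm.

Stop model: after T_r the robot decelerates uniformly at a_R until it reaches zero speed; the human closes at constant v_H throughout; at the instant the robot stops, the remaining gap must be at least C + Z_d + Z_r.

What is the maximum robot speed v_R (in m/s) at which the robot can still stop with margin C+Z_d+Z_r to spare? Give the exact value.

collect terms ⇒ (1/8)·v_R² + (2/25)·v_R + (-321/800) = 0
  disc = (2/25)² − 4·(1/8)·(-321/800) = 8281/40000 ; √disc = 91/200
  v_R = (−(2/25) + 91/200) / (2·(1/8)) = 3/2 m/s
check:
braking lasts T_s = (3/2)/4 = 0.3750 s
robot in T_r: 1.5000·0.0800 = 0.1200 m
braking distance = 1.5000²/(2·4.0000) = 0.2812 m
human closes 0.0000·0.4550 = 0.0000 m
C+Z_d+Z_r = 0.0000+0.0150+0.0150 = 0.0300 m
sum ≈ 0.1200+0.2812+0.0000+0.0300 ≈ 0.4313 m = S ✓

v_R_max = 3/2 m/s = 1.5000 m/s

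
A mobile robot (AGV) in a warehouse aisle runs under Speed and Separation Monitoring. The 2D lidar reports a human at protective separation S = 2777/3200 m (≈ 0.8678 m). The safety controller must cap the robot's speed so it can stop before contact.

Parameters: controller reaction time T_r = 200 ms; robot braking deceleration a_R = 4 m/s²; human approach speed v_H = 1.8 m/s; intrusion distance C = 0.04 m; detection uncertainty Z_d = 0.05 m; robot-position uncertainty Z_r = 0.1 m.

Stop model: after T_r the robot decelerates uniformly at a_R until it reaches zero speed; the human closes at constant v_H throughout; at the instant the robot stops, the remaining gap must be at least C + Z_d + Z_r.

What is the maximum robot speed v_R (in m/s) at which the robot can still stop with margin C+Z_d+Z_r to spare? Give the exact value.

quadratic (1/8)·v² + (13/20)·v + (-1017/3200) = 0
  disc = (13/20)² − 4·(1/8)·(-1017/3200) = 3721/6400 ; √disc = 61/80
  v_R = (−(13/20) + 61/80) / (2·(1/8)) = 9/20 m/s
check:
T_s = v_R/a_R = (9/20)/4 = 0.1125 s
robot in T_r: 0.4500·0.2000 = 0.0900 m
robot covers 0.4500·0.1125 − ½·4.0000·0.1125² = 0.0253 m while stopping
person approaches 1.8000·(0.2000+0.1125) = 0.5625 m
margins: 0.0400+0.0500+0.1000 = 0.1900 m
sum ≈ 0.0900+0.0253+0.5625+0.1900 ≈ 0.8678 m = S ✓

v_R_max = 9/20 m/s = 0.4500 m/s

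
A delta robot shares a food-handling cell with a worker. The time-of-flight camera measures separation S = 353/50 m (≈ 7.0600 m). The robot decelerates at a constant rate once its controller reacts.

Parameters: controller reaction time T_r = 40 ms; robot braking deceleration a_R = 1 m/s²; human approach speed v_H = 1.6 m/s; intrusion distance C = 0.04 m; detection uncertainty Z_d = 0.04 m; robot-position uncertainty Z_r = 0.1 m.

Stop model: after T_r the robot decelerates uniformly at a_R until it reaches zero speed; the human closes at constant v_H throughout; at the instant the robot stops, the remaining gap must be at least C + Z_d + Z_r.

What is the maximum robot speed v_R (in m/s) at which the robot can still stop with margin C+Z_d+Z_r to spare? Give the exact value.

quadratic (1/2)·v² + (41/25)·v + (-852/125) = 0
  disc = (41/25)² − 4·(1/2)·(-852/125) = 10201/625 ; √disc = 101/25
  v_R = (−(41/25) + 101/25) / (2·(1/2)) = 12/5 m/s
check:
stop time T_s = (12/5)/1 = 2.4000 s
robot in T_r: 2.4000·0.0400 = 0.0960 m
robot covers 2.4000·2.4000 − ½·1.0000·2.4000² = 2.8800 m while stopping
human closes 1.6000·2.4400 = 3.9040 m
residual clearance needed = 0.0400+0.0400+0.1000 = 0.1800 m
sum ≈ 0.0960+2.8800+3.9040+0.1800 ≈ 7.0600 m = S ✓

v_R_max = 12/5 m/s = 2.4000 m/s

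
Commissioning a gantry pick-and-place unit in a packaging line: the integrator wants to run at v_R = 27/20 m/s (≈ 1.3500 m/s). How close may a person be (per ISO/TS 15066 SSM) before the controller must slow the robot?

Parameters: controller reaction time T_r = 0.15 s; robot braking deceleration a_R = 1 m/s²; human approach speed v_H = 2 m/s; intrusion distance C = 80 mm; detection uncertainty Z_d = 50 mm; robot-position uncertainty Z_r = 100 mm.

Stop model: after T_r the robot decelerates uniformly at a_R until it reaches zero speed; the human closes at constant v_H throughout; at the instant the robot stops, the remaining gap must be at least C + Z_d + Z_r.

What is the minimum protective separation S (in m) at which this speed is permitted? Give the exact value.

S_min = 139/32 m = 4.3438 m

stop time T_s = (27/20)/1 = 1.3500 s
robot in T_r: 1.3500·0.1500 = 0.2025 m
braking distance = 1.3500²/(2·1.0000) = 0.9113 m
human closes 2.0000·1.5000 = 3.0000 m
C+Z_d+Z_r = 0.0800+0.0500+0.1000 = 0.2300 m
S_min ≈ 0.2025+0.9113+3.0000+0.2300  ⇒  S_min = 139/32 m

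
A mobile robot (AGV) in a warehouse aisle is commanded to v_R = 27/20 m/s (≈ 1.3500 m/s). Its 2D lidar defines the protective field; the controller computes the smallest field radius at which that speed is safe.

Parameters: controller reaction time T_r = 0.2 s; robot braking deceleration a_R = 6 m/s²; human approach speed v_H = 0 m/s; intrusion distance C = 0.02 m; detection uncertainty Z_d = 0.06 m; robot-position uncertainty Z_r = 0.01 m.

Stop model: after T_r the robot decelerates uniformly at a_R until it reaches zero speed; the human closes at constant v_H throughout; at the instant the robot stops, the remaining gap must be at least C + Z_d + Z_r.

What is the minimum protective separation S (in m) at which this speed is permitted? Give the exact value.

S_min = 819/1600 m = 0.5119 m

braking lasts T_s = (27/20)/6 = 0.2250 s
reaction-phase robot travel = 1.3500·0.2000 = 0.2700 m
braking distance = 1.3500²/(2·6.0000) = 0.1519 m
human over T_r+T_s: 0.0000·(0.2000+0.2250) = 0.0000 m
residual clearance needed = 0.0200+0.0600+0.0100 = 0.0900 m
S_min ≈ 0.2700+0.1519+0.0000+0.0900  ⇒  S_min = 819/1600 m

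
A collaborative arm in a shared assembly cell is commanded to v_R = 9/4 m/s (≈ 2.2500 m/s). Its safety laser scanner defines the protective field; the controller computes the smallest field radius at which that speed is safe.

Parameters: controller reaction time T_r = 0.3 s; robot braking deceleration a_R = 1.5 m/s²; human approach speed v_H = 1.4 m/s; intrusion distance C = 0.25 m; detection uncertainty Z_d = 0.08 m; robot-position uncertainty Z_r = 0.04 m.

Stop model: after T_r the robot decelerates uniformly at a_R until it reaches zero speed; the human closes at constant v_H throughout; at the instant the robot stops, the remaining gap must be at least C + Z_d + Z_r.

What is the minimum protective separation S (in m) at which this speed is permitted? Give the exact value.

stop time T_s = (9/4)/(3/2) = 1.5000 s
robot in T_r: 2.2500·0.3000 = 0.6750 m
braking distance = 2.2500²/(2·1.5000) = 1.6875 m
person approaches 1.4000·(0.3000+1.5000) = 2.5200 m
C+Z_d+Z_r = 0.2500+0.0800+0.0400 = 0.3700 m
S_min ≈ 0.6750+1.6875+2.5200+0.3700  ⇒  S_min = 2101/400 m

S_min = 2101/400 m = 5.2525 m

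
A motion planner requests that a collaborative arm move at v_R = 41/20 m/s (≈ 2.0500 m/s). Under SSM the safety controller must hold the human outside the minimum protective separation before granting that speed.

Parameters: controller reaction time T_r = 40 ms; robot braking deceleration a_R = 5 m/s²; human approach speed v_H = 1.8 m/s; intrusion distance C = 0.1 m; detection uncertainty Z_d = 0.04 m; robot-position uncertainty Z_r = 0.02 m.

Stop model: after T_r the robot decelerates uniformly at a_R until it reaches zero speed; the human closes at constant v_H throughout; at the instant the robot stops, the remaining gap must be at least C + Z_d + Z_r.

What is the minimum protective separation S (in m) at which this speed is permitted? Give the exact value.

S_min = 5889/4000 m = 1.4723 m

braking lasts T_s = (41/20)/5 = 0.4100 s
reaction-phase robot travel = 2.0500·0.0400 = 0.0820 m
braking distance = 2.0500²/(2·5.0000) = 0.4203 m
human closes 1.8000·0.4500 = 0.8100 m
margins: 0.1000+0.0400+0.0200 = 0.1600 m
S_min ≈ 0.0820+0.4203+0.8100+0.1600  ⇒  S_min = 5889/4000 m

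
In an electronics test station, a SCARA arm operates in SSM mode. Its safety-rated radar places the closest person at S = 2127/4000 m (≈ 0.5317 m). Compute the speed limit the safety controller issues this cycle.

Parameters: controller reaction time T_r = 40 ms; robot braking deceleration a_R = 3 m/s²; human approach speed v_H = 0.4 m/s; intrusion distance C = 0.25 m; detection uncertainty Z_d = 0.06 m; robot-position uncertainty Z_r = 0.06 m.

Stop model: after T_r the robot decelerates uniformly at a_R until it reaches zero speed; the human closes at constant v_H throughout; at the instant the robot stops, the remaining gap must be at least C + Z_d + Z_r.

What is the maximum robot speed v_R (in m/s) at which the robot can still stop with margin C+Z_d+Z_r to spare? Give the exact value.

collect terms ⇒ (1/6)·v_R² + (13/75)·v_R + (-583/4000) = 0
  disc = (13/75)² − 4·(1/6)·(-583/4000) = 11449/90000 ; √disc = 107/300
  v_R = (−(13/75) + 107/300) / (2·(1/6)) = 11/20 m/s
check:
braking lasts T_s = (11/20)/3 = 0.1833 s
robot covers v_R·T_r = 0.5500·0.0400 = 0.0220 m before braking
robot under decel: 0.5500²/(2·3.0000) = 0.0504 m
human over T_r+T_s: 0.4000·(0.0400+0.1833) = 0.0893 m
margins: 0.2500+0.0600+0.0600 = 0.3700 m
sum ≈ 0.0220+0.0504+0.0893+0.3700 ≈ 0.5317 m = S ✓

v_R_max = 11/20 m/s = 0.5500 m/s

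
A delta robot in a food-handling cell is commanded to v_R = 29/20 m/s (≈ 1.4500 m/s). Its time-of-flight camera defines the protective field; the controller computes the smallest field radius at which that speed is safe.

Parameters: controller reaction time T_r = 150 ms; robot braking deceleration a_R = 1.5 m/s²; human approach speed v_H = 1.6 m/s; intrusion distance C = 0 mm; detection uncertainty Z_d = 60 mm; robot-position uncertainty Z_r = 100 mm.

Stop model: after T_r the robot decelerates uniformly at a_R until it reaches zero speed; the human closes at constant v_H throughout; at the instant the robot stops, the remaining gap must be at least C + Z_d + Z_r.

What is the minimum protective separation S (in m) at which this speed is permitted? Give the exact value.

stop time T_s = (29/20)/(3/2) = 0.9667 s
robot covers v_R·T_r = 1.4500·0.1500 = 0.2175 m before braking
robot under decel: 1.4500²/(2·1.5000) = 0.7008 m
person approaches 1.6000·(0.1500+0.9667) = 1.7867 m
margins: 0.0000+0.0600+0.1000 = 0.1600 m
S_min ≈ 0.2175+0.7008+1.7867+0.1600  ⇒  S_min = 573/200 m

S_min = 573/200 m = 2.8650 m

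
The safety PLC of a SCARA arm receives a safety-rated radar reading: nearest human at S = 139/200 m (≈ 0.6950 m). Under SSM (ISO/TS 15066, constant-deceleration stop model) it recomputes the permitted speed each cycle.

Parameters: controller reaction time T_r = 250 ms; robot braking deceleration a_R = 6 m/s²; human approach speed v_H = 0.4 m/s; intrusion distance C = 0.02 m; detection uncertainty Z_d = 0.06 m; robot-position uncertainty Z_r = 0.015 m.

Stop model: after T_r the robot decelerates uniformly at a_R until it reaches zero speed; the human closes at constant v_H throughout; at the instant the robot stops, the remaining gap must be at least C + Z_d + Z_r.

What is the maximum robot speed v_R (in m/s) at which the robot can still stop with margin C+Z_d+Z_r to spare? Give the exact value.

collect terms ⇒ (1/12)·v_R² + (19/60)·v_R + (-1/2) = 0
  disc = (19/60)² − 4·(1/12)·(-1/2) = 961/3600 ; √disc = 31/60
  v_R = (−(19/60) + 31/60) / (2·(1/12)) = 6/5 m/s
check:
T_s = v_R/a_R = (6/5)/6 = 0.2000 s
robot covers v_R·T_r = 1.2000·0.2500 = 0.3000 m before braking
braking distance = 1.2000²/(2·6.0000) = 0.1200 m
person approaches 0.4000·(0.2500+0.2000) = 0.1800 m
C+Z_d+Z_r = 0.0200+0.0600+0.0150 = 0.0950 m
sum ≈ 0.3000+0.1200+0.1800+0.0950 ≈ 0.6950 m = S ✓

v_R_max = 6/5 m/s = 1.2000 m/s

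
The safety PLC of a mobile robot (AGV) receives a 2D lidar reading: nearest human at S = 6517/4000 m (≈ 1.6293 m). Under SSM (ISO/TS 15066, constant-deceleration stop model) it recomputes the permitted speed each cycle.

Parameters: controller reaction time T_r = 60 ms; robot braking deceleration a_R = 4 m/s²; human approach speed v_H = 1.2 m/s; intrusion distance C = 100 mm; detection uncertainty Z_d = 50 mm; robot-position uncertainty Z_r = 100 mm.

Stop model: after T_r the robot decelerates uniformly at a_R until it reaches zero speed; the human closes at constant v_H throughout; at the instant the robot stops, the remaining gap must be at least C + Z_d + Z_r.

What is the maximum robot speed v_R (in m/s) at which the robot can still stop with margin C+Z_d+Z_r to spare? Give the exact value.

v_R_max = 21/10 m/s = 2.1000 m/s

at the boundary: (1/8)·v² + (9/25)·v + (-5229/4000) = 0
  disc = (9/25)² − 4·(1/8)·(-5229/4000) = 31329/40000 ; √disc = 177/200
  v_R = (−(9/25) + 177/200) / (2·(1/8)) = 21/10 m/s
check:
stop time T_s = (21/10)/4 = 0.5250 s
robot in T_r: 2.1000·0.0600 = 0.1260 m
braking distance = 2.1000²/(2·4.0000) = 0.5513 m
person approaches 1.2000·(0.0600+0.5250) = 0.7020 m
residual clearance needed = 0.1000+0.0500+0.1000 = 0.2500 m
sum ≈ 0.1260+0.5513+0.7020+0.2500 ≈ 1.6293 m = S ✓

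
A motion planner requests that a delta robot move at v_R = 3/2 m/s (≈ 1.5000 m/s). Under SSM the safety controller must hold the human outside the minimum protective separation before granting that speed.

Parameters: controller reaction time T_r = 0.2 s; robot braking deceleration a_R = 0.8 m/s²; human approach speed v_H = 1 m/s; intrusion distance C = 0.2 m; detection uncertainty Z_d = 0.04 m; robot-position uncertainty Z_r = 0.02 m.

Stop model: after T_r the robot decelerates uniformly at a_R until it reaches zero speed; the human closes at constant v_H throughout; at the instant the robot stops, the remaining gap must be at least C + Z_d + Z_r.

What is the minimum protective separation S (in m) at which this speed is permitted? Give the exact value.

S_min = 3233/800 m = 4.0412 m

T_s = v_R/a_R = (3/2)/(4/5) = 1.8750 s
reaction-phase robot travel = 1.5000·0.2000 = 0.3000 m
braking distance = 1.5000²/(2·0.8000) = 1.4062 m
person approaches 1.0000·(0.2000+1.8750) = 2.0750 m
C+Z_d+Z_r = 0.2000+0.0400+0.0200 = 0.2600 m
S_min ≈ 0.3000+1.4062+2.0750+0.2600  ⇒  S_min = 3233/800 m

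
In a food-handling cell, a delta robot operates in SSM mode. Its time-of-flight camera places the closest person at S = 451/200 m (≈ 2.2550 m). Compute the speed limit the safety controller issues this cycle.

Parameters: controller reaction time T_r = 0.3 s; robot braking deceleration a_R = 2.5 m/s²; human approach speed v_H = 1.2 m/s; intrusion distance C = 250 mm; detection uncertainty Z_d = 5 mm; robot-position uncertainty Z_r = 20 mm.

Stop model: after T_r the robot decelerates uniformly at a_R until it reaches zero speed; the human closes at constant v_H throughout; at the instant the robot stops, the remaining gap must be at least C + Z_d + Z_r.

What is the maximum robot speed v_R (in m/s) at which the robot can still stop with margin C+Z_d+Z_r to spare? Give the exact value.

quadratic (1/5)·v² + (39/50)·v + (-81/50) = 0
  disc = (39/50)² − 4·(1/5)·(-81/50) = 4761/2500 ; √disc = 69/50
  v_R = (−(39/50) + 69/50) / (2·(1/5)) = 3/2 m/s
check:
T_s = v_R/a_R = (3/2)/(5/2) = 0.6000 s
robot in T_r: 1.5000·0.3000 = 0.4500 m
robot under decel: 1.5000²/(2·2.5000) = 0.4500 m
human closes 1.2000·0.9000 = 1.0800 m
residual clearance needed = 0.2500+0.0050+0.0200 = 0.2750 m
sum ≈ 0.4500+0.4500+1.0800+0.2750 ≈ 2.2550 m = S ✓

v_R_max = 3/2 m/s = 1.5000 m/s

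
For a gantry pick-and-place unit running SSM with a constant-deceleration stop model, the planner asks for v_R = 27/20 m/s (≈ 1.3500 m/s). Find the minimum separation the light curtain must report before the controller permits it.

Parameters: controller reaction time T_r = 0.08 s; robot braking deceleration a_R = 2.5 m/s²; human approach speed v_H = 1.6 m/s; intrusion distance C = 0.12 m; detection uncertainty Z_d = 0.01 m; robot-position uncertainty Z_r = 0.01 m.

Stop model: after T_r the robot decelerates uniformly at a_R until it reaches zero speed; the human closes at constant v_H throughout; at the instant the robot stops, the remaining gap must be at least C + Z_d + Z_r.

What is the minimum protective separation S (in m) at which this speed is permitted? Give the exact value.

stop time T_s = (27/20)/(5/2) = 0.5400 s
robot covers v_R·T_r = 1.3500·0.0800 = 0.1080 m before braking
robot covers 1.3500·0.5400 − ½·2.5000·0.5400² = 0.3645 m while stopping
person approaches 1.6000·(0.0800+0.5400) = 0.9920 m
residual clearance needed = 0.1200+0.0100+0.0100 = 0.1400 m
S_min ≈ 0.1080+0.3645+0.9920+0.1400  ⇒  S_min = 3209/2000 m

S_min = 3209/2000 m = 1.6045 m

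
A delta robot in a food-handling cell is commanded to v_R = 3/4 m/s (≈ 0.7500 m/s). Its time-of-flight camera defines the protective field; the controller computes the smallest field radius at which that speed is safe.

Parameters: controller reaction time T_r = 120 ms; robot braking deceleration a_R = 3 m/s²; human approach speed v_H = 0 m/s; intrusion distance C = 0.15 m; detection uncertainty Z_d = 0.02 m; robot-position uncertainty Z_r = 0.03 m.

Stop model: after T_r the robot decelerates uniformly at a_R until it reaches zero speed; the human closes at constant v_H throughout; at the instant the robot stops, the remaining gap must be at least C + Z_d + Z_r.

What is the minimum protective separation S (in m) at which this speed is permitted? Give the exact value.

T_s = v_R/a_R = (3/4)/3 = 0.2500 s
robot in T_r: 0.7500·0.1200 = 0.0900 m
robot covers 0.7500·0.2500 − ½·3.0000·0.2500² = 0.0938 m while stopping
person approaches 0.0000·(0.1200+0.2500) = 0.0000 m
residual clearance needed = 0.1500+0.0200+0.0300 = 0.2000 m
S_min ≈ 0.0900+0.0938+0.0000+0.2000  ⇒  S_min = 307/800 m

S_min = 307/800 m = 0.3837 m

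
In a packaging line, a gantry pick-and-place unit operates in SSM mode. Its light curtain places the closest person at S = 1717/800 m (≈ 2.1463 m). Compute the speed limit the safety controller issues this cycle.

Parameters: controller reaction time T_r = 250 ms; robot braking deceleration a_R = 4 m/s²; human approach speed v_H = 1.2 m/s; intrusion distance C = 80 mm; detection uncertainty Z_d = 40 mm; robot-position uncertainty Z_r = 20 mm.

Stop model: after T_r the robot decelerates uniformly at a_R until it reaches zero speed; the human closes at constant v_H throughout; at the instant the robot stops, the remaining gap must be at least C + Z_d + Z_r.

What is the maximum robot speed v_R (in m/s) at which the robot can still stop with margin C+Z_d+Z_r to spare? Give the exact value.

collect terms ⇒ (1/8)·v_R² + (11/20)·v_R + (-273/160) = 0
  disc = (11/20)² − 4·(1/8)·(-273/160) = 1849/1600 ; √disc = 43/40
  v_R = (−(11/20) + 43/40) / (2·(1/8)) = 21/10 m/s
check:
stop time T_s = (21/10)/4 = 0.5250 s
robot covers v_R·T_r = 2.1000·0.2500 = 0.5250 m before braking
braking distance = 2.1000²/(2·4.0000) = 0.5513 m
person approaches 1.2000·(0.2500+0.5250) = 0.9300 m
residual clearance needed = 0.0800+0.0400+0.0200 = 0.1400 m
sum ≈ 0.5250+0.5513+0.9300+0.1400 ≈ 2.1463 m = S ✓

v_R_max = 21/10 m/s = 2.1000 m/s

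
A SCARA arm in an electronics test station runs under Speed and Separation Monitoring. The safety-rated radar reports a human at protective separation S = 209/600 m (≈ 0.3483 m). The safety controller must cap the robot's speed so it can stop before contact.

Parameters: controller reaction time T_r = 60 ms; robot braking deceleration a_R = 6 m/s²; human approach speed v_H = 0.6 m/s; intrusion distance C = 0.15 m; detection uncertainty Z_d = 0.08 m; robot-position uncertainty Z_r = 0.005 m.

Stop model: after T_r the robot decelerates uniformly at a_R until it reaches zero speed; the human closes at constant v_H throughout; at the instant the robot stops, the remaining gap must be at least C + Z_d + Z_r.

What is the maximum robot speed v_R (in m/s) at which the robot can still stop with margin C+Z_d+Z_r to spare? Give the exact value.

quadratic (1/12)·v² + (4/25)·v + (-29/375) = 0
  disc = (4/25)² − 4·(1/12)·(-29/375) = 289/5625 ; √disc = 17/75
  v_R = (−(4/25) + 17/75) / (2·(1/12)) = 2/5 m/s
check:
stop time T_s = (2/5)/6 = 0.0667 s
reaction-phase robot travel = 0.4000·0.0600 = 0.0240 m
braking distance = 0.4000²/(2·6.0000) = 0.0133 m
human over T_r+T_s: 0.6000·(0.0600+0.0667) = 0.0760 m
margins: 0.1500+0.0800+0.0050 = 0.2350 m
sum ≈ 0.0240+0.0133+0.0760+0.2350 ≈ 0.3483 m = S ✓

v_R_max = 2/5 m/s = 0.4000 m/s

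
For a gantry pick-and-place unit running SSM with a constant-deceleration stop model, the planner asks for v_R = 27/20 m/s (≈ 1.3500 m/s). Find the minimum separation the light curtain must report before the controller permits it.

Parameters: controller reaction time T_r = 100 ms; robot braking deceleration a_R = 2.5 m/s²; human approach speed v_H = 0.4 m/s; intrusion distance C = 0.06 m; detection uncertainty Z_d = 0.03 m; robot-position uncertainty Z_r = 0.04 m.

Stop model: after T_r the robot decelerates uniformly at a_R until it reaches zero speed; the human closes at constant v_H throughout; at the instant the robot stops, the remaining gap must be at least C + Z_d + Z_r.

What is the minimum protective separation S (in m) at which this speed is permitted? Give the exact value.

braking lasts T_s = (27/20)/(5/2) = 0.5400 s
robot covers v_R·T_r = 1.3500·0.1000 = 0.1350 m before braking
braking distance = 1.3500²/(2·2.5000) = 0.3645 m
human closes 0.4000·0.6400 = 0.2560 m
C+Z_d+Z_r = 0.0600+0.0300+0.0400 = 0.1300 m
S_min ≈ 0.1350+0.3645+0.2560+0.1300  ⇒  S_min = 1771/2000 m

S_min = 1771/2000 m = 0.8855 m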